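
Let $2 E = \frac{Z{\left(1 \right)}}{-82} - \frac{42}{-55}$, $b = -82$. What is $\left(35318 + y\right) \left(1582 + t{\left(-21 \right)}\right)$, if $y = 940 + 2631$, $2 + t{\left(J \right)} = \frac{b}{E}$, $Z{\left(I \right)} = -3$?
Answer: $\frac{21443308180}{401} \approx 5.3475 \cdot 10^{7}$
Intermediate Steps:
$E = \frac{3609}{9020}$ ($E = \frac{- \frac{3}{-82} - \frac{42}{-55}}{2} = \frac{\left(-3\right) \left(- \frac{1}{82}\right) - - \frac{42}{55}}{2} = \frac{\frac{3}{82} + \frac{42}{55}}{2} = \frac{1}{2} \cdot \frac{3609}{4510} = \frac{3609}{9020} \approx 0.40011$)
$t{\left(J \right)} = - \frac{746858}{3609}$ ($t{\left(J \right)} = -2 - \frac{82}{\frac{3609}{9020}} = -2 - \frac{739640}{3609} = - \frac{746858}{3609}$)
$y = 3571$
$\left(35318 + y\right) \left(1582 + t{\left(-21 \right)}\right) = \left(35318 + 3571\right) \left(1582 - \frac{746858}{3609}\right) = 38889 \cdot \frac{4962580}{3609} = \frac{21443308180}{401}$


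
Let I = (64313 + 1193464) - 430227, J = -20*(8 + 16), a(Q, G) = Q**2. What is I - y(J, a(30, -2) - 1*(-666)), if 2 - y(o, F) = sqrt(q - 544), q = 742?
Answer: 827548 + 3*sqrt(22) ≈ 8.2756e+5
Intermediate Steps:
J = -480 (J = -20*24 = -480)
I = 827550 (I = 1257777 - 430227 = 827550)
y(o, F) = 2 - 3*sqrt(22) (y(o, F) = 2 - sqrt(742 - 544) = 2 - sqrt(198) = 2 - 3*sqrt(22))
I - y(J, a(30, -2) - 1*(-666)) = 827550 - (2 - 3*sqrt(22)) = 827550 + (-2 + 3*sqrt(22)) = 827548 + 3*sqrt(22)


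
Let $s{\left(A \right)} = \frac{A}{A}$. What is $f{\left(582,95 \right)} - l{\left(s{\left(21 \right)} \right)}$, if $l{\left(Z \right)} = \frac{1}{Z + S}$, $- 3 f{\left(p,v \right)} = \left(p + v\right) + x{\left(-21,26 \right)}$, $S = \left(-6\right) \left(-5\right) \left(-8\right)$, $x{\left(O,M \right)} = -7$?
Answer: $- \frac{160127}{717} \approx -223.33$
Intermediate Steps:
$s{\left(A \right)} = 1$
$S = -240$ ($S = 30 \left(-8\right) = -240$)
$f{\left(p,v \right)} = \frac{7}{3} - \frac{p}{3} - \frac{v}{3}$ ($f{\left(p,v \right)} = - \frac{\left(p + v\right) - 7}{3} = - \frac{-7 + p + v}{3} = \frac{7}{3} - \frac{p}{3} - \frac{v}{3}$)
$l{\left(Z \right)} = \frac{1}{-240 + Z}$ ($l{\left(Z \right)} = \frac{1}{Z - 240} = \frac{1}{-240 + Z}$)
$f{\left(582,95 \right)} - l{\left(s{\left(21 \right)} \right)} = \left(\frac{7}{3} - 194 - \frac{95}{3}\right) - \frac{1}{-240 + 1} = \left(\frac{7}{3} - 194 - \frac{95}{3}\right) - \frac{1}{-239} = - \frac{670}{3} - - \frac{1}{239} = - \frac{670}{3} + \frac{1}{239} = - \frac{160127}{717}$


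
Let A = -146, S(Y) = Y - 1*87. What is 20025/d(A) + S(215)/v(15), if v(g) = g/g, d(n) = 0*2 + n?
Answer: -1337/146 ≈ -9.1575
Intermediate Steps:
S(Y) = -87 + Y (S(Y) = Y - 87 = -87 + Y)
d(n) = n (d(n) = 0 + n = n)
v(g) = 1
20025/d(A) + S(215)/v(15) = 20025/(-146) + (-87 + 215)/1 = 20025*(-1/146) + 128*1 = -20025/146 + 128 = -1337/146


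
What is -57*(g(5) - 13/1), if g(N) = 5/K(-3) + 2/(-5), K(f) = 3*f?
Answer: 11932/15 ≈ 795.47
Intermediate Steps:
g(N) = -43/45 (g(N) = 5/((3*(-3))) + 2/(-5) = 5/(-9) + 2*(-1/5) = 5*(-1/9) - 2/5 = -5/9 - 2/5 = -43/45)
-57*(g(5) - 13/1) = -57*(-43/45 - 13/1) = -57*(-43/45 - 13*1) = -57*(-43/45 - 13) = -57*(-628/45) = 11932/15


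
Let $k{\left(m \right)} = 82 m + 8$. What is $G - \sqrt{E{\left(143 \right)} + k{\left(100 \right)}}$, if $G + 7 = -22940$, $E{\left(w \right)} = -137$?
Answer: $-22947 - \sqrt{8071} \approx -23037.0$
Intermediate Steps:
$k{\left(m \right)} = 8 + 82 m$
$G = -22947$ ($G = -7 - 22940 = -22947$)
$G - \sqrt{E{\left(143 \right)} + k{\left(100 \right)}} = -22947 - \sqrt{-137 + \left(8 + 82 \cdot 100\right)} = -22947 - \sqrt{-137 + \left(8 + 8200\right)} = -22947 - \sqrt{-137 + 8208} = -22947 - \sqrt{8071}$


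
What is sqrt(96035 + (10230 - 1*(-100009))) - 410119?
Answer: -410119 + sqrt(206274) ≈ -4.0967e+5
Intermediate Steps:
sqrt(96035 + (10230 - 1*(-100009))) - 410119 = sqrt(96035 + (10230 + 100009)) - 410119 = sqrt(96035 + 110239) - 410119 = sqrt(206274) - 410119 = -410119 + sqrt(206274)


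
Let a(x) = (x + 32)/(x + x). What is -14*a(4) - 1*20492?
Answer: -20555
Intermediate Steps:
a(x) = (32 + x)/(2*x) (a(x) = (32 + x)/((2*x)) = (32 + x)*(1/(2*x)) = (32 + x)/(2*x))
-14*a(4) - 1*20492 = -7*(32 + 4)/4 - 1*20492 = -7*36/4 - 20492 = -14*9/2 - 20492 = -63 - 20492 = -20555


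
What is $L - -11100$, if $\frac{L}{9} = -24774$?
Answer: $-211866$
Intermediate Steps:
$L = -222966$ ($L = 9 \left(-24774\right) = -222966$)
$L - -11100 = -222966 - -11100 = -222966 + 11100 = -211866$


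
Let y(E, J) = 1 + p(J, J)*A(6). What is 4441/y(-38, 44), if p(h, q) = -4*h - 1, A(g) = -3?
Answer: 4441/532 ≈ 8.3477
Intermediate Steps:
p(h, q) = -1 - 4*h
y(E, J) = 4 + 12*J (y(E, J) = 1 + (-1 - 4*J)*(-3) = 1 + (3 + 12*J) = 4 + 12*J)
4441/y(-38, 44) = 4441/(4 + 12*44) = 4441/(4 + 528) = 4441/532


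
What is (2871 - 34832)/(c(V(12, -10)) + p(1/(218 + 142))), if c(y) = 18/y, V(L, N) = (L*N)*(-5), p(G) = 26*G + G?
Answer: -6392200/21 ≈ -3.0439e+5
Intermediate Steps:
p(G) = 27*G
V(L, N) = -5*L*N
(2871 - 34832)/(c(V(12, -10)) + p(1/(218 + 142))) = (2871 - 34832)/(18/((-5*12*(-10))) + 27/(218 + 142)) = -31961/(18/600 + 27/360) = -31961/(18*(1/600) + 27*(1/360)) = -31961/(3/100 + 3/40) = -31961/21/200 = -31961*200/21 = -6392200/21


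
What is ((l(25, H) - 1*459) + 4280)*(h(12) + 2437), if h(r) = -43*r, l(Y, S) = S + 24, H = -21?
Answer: 7345904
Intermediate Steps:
l(Y, S) = 24 + S
((l(25, H) - 1*459) + 4280)*(h(12) + 2437) = (((24 - 21) - 1*459) + 4280)*(-43*12 + 2437) = ((3 - 459) + 4280)*(-516 + 2437) = (-456 + 4280)*1921 = 3824*1921 = 7345904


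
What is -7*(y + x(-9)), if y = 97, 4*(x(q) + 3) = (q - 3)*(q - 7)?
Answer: -994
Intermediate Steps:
x(q) = -3 + (-7 + q)*(-3 + q)/4 (x(q) = -3 + ((q - 3)*(q - 7))/4 = -3 + ((-3 + q)*(-7 + q))/4 = -3 + ((-7 + q)*(-3 + q))/4 = -3 + (-7 + q)*(-3 + q)/4)
-7*(y + x(-9)) = -7*(97 + (9/4 - 5/2*(-9) + (1/4)*(-9)**2)) = -7*(97 + (9/4 + 45/2 + (1/4)*81)) = -7*(97 + (9/4 + 45/2 + 81/4)) = -7*(97 + 45) = -7*142 = -994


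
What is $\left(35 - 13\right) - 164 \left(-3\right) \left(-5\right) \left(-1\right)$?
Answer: $2482$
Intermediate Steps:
$\left(35 - 13\right) - 164 \left(-3\right) \left(-5\right) \left(-1\right) = \left(35 - 13\right) - 164 \cdot 15 \left(-1\right) = 22 - -2460 = 22 + 2460 = 2482$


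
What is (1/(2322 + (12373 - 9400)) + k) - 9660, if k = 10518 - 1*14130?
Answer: -70275239/5295 ≈ -13272.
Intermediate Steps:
k = -3612 (k = 10518 - 14130 = -3612)
(1/(2322 + (12373 - 9400)) + k) - 9660 = (1/(2322 + (12373 - 9400)) - 3612) - 9660 = (1/(2322 + 2973) - 3612) - 9660 = (1/5295 - 3612) - 9660 = -19125539/5295 - 9660 = -70275239/5295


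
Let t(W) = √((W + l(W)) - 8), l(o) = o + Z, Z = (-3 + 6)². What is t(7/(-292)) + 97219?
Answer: 97219 + √20294/146 ≈ 97220.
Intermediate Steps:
Z = 9 (Z = 3² = 9)
l(o) = 9 + o (l(o) = o + 9 = 9 + o)
t(W) = √(1 + 2*W) (t(W) = √((W + (9 + W)) - 8) = √((9 + 2*W) - 8) = √(1 + 2*W))
t(7/(-292)) + 97219 = √(1 + 2*(7/(-292))) + 97219 = √(1 + 2*(7*(-1/292))) + 97219 = √(1 + 2*(-7/292)) + 97219 = √(1 - 7/146) + 97219 = √(139/146) + 97219 = √20294/146 + 97219 = 97219 + √20294/146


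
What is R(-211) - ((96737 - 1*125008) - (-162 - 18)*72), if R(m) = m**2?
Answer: 59832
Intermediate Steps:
R(-211) - ((96737 - 1*125008) - (-162 - 18)*72) = (-211)**2 - ((96737 - 1*125008) - (-162 - 18)*72) = 44521 - ((96737 - 125008) - (-180)*72) = 44521 - (-28271 - 1*(-12960)) = 44521 - (-28271 + 12960) = 44521 - 1*(-15311) = 44521 + 15311 = 59832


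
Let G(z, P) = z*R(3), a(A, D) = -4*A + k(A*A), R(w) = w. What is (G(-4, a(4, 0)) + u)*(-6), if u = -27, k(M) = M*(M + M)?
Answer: 234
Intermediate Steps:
k(M) = 2*M**2 (k(M) = M*(2*M) = 2*M**2)
a(A, D) = -4*A + 2*A**4 (a(A, D) = -4*A + 2*(A*A)**2 = -4*A + 2*(A**2)**2 = -4*A + 2*A**4)
G(z, P) = 3*z (G(z, P) = z*3 = 3*z)
(G(-4, a(4, 0)) + u)*(-6) = (3*(-4) - 27)*(-6) = (-12 - 27)*(-6) = -39*(-6) = 234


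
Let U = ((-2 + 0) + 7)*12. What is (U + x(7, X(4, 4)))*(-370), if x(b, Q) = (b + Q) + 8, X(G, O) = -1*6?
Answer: -25530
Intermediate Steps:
X(G, O) = -6
x(b, Q) = 8 + Q + b (x(b, Q) = (Q + b) + 8 = 8 + Q + b)
U = 60 (U = (-2 + 7)*12 = 5*12 = 60)
(U + x(7, X(4, 4)))*(-370) = (60 + (8 - 6 + 7))*(-370) = (60 + 9)*(-370) = 69*(-370) = -25530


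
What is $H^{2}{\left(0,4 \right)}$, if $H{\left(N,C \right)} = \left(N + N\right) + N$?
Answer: $0$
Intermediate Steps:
$H{\left(N,C \right)} = 3 N$ ($H{\left(N,C \right)} = 2 N + N = 3 N$)
$H^{2}{\left(0,4 \right)} = \left(3 \cdot 0\right)^{2} = 0^{2} = 0$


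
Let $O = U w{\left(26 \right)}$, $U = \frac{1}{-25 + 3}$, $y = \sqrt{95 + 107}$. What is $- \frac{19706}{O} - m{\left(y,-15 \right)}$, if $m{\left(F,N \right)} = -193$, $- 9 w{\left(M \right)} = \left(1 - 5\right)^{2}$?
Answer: $- \frac{974675}{4} \approx -2.4367 \cdot 10^{5}$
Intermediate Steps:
$y = \sqrt{202} \approx 14.213$
$w{\left(M \right)} = - \frac{16}{9}$ ($w{\left(M \right)} = - \frac{\left(1 - 5\right)^{2}}{9} = - \frac{\left(-4\right)^{2}}{9} = \left(- \frac{1}{9}\right) 16 = - \frac{16}{9}$)
$U = - \frac{1}{22}$ ($U = \frac{1}{-22} = - \frac{1}{22} \approx -0.045455$)
$O = \frac{8}{99}$ ($O = \left(- \frac{1}{22}\right) \left(- \frac{16}{9}\right) = \frac{8}{99} \approx 0.080808$)
$- \frac{19706}{O} - m{\left(y,-15 \right)} = - \frac{19706}{\frac{8}{99}} - -193 = \left(-19706\right) \frac{99}{8} + 193 = - \frac{975447}{4} + 193 = - \frac{974675}{4}$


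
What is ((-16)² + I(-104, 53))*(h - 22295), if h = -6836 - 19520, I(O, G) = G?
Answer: -15033159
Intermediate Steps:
h = -26356
((-16)² + I(-104, 53))*(h - 22295) = ((-16)² + 53)*(-26356 - 22295) = (256 + 53)*(-48651) = 309*(-48651) = -15033159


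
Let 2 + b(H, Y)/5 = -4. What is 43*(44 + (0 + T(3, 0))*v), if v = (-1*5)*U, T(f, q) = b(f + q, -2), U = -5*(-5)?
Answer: 163142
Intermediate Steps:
U = 25
b(H, Y) = -30 (b(H, Y) = -10 + 5*(-4) = -10 - 20 = -30)
T(f, q) = -30
v = -125 (v = -1*5*25 = -5*25 = -125)
43*(44 + (0 + T(3, 0))*v) = 43*(44 + (0 - 30)*(-125)) = 43*(44 - 30*(-125)) = 43*(44 + 3750) = 43*3794 = 163142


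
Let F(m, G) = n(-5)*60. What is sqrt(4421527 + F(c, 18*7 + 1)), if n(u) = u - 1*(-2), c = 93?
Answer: sqrt(4421347) ≈ 2102.7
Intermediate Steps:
n(u) = 2 + u (n(u) = u + 2 = 2 + u)
F(m, G) = -180 (F(m, G) = (2 - 5)*60 = -3*60 = -180)
sqrt(4421527 + F(c, 18*7 + 1)) = sqrt(4421527 - 180) = sqrt(4421347)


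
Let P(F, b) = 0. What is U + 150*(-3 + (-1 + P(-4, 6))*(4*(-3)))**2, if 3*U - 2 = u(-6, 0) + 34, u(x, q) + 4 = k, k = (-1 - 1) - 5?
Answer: 36475/3 ≈ 12158.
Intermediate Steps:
k = -7 (k = -2 - 5 = -7)
u(x, q) = -11 (u(x, q) = -4 - 7 = -11)
U = 25/3 (U = 2/3 + (-11 + 34)/3 = 2/3 + (1/3)*23 = 2/3 + 23/3 = 25/3 ≈ 8.3333)
U + 150*(-3 + (-1 + P(-4, 6))*(4*(-3)))**2 = 25/3 + 150*(-3 + (-1 + 0)*(4*(-3)))**2 = 25/3 + 150*(-3 - 1*(-12))**2 = 25/3 + 150*(-3 + 12)**2 = 25/3 + 150*9**2 = 25/3 + 150*81 = 25/3 + 12150 = 36475/3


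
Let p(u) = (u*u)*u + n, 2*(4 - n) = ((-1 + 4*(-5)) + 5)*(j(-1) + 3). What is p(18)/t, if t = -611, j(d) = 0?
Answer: -5860/611 ≈ -9.5908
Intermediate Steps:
n = 28 (n = 4 - ((-1 + 4*(-5)) + 5)*(0 + 3)/2 = 4 - ((-1 - 20) + 5)*3/2 = 4 - (-21 + 5)*3/2 = 4 - (-8)*3 = 4 - ½*(-48) = 4 + 24 = 28)
p(u) = 28 + u³ (p(u) = (u*u)*u + 28 = u²*u + 28 = u³ + 28 = 28 + u³)
p(18)/t = (28 + 18³)/(-611) = (28 + 5832)*(-1/611) = 5860*(-1/611) = -5860/611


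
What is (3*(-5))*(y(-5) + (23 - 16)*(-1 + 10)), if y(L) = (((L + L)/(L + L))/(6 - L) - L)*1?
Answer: -11235/11 ≈ -1021.4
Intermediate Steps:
y(L) = 1/(6 - L) - L (y(L) = (((2*L)/((2*L)))/(6 - L) - L)*1 = (((2*L)*(1/(2*L)))/(6 - L) - L)*1 = (1/(6 - L) - L)*1 = 1/(6 - L) - L)
(3*(-5))*(y(-5) + (23 - 16)*(-1 + 10)) = (3*(-5))*((-1 - 1*(-5)**2 + 6*(-5))/(-6 - 5) + (23 - 16)*(-1 + 10)) = -15*((-1 - 1*25 - 30)/(-11) + 7*9) = -15*(-(-1 - 25 - 30)/11 + 63) = -15*(-1/11*(-56) + 63) = -15*(56/11 + 63) = -15*749/11 = -11235/11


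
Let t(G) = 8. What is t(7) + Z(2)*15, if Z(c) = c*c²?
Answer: 128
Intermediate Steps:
Z(c) = c³
t(7) + Z(2)*15 = 8 + 2³*15 = 8 + 8*15 = 8 + 120 = 128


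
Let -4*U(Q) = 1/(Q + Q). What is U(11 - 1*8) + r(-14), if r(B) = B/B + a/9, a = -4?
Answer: 37/72 ≈ 0.51389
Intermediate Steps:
U(Q) = -1/(8*Q) (U(Q) = -1/(4*(Q + Q)) = -1/(2*Q)/4 = -1/(8*Q))
r(B) = 5/9 (r(B) = B/B - 4/9 = 1 - 4*⅑ = 1 - 4/9 = 5/9)
U(11 - 1*8) + r(-14) = -1/(8*(11 - 1*8)) + 5/9 = -1/(8*(11 - 8)) + 5/9 = -⅛/3 + 5/9 = -⅛*⅓ + 5/9 = -1/24 + 5/9 = 37/72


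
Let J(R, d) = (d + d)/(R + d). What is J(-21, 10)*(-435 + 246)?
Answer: 3780/11 ≈ 343.64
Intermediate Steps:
J(R, d) = 2*d/(R + d) (J(R, d) = (2*d)/(R + d) = 2*d/(R + d))
J(-21, 10)*(-435 + 246) = (2*10/(-21 + 10))*(-435 + 246) = (2*10/(-11))*(-189) = (2*10*(-1/11))*(-189) = -20/11*(-189) = 3780/11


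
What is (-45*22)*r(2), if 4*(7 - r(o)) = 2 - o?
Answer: -6930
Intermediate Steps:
r(o) = 13/2 + o/4 (r(o) = 7 - (2 - o)/4 = 7 + (-½ + o/4) = 13/2 + o/4)
(-45*22)*r(2) = (-45*22)*(13/2 + (¼)*2) = -990*(13/2 + ½) = -990*7 = -6930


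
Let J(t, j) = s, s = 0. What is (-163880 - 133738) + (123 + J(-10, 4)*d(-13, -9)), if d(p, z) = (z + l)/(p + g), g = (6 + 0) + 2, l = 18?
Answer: -297495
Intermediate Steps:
J(t, j) = 0
g = 8 (g = 6 + 2 = 8)
d(p, z) = (18 + z)/(8 + p) (d(p, z) = (z + 18)/(p + 8) = (18 + z)/(8 + p))
(-163880 - 133738) + (123 + J(-10, 4)*d(-13, -9)) = (-163880 - 133738) + (123 + 0*((18 - 9)/(8 - 13))) = -297618 + (123 + 0*(9/(-5))) = -297618 + (123 + 0*(-1/5*9)) = -297618 + (123 + 0*(-9/5)) = -297618 + (123 + 0) = -297618 + 123 = -297495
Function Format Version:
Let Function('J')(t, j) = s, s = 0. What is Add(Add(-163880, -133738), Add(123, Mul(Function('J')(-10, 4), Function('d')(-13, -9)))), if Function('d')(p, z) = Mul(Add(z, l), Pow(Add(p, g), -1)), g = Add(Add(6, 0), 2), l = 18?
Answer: -297495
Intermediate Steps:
Function('J')(t, j) = 0
g = 8 (g = Add(6, 2) = 8)
Function('d')(p, z) = Mul(Pow(Add(8, p), -1), Add(18, z)) (Function('d')(p, z) = Mul(Add(z, 18), Pow(Add(p, 8), -1)) = Mul(Add(18, z), Pow(Add(8, p), -1)) = Mul(Pow(Add(8, p), -1), Add(18, z)))
Add(Add(-163880, -133738), Add(123, Mul(Function('J')(-10, 4), Function('d')(-13, -9)))) = Add(Add(-163880, -133738), Add(123, Mul(0, Mul(Pow(Add(8, -13), -1), Add(18, -9))))) = Add(-297618, Add(123, Mul(0, Mul(Pow(-5, -1), 9)))) = Add(-297618, Add(123, Mul(0, Mul(Rational(-1, 5), 9)))) = Add(-297618, Add(123, Mul(0, Rational(-9, 5)))) = Add(-297618, Add(123, 0)) = Add(-297618, 123) = -297495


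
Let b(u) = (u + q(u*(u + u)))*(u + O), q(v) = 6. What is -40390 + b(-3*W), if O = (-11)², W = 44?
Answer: -39004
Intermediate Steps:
O = 121
b(u) = (6 + u)*(121 + u) (b(u) = (u + 6)*(u + 121) = (6 + u)*(121 + u))
-40390 + b(-3*W) = -40390 + (726 + (-3*44)² + 127*(-3*44)) = -40390 + (726 + (-132)² + 127*(-132)) = -40390 + (726 + 17424 - 16764) = -40390 + 1386 = -39004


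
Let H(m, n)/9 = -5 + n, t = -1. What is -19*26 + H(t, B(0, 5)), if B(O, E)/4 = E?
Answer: -359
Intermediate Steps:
B(O, E) = 4*E
H(m, n) = -45 + 9*n (H(m, n) = 9*(-5 + n) = -45 + 9*n)
-19*26 + H(t, B(0, 5)) = -19*26 + (-45 + 9*(4*5)) = -494 + (-45 + 9*20) = -494 + (-45 + 180) = -494 + 135 = -359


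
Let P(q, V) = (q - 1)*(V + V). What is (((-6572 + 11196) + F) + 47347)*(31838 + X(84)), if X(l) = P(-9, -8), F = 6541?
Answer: 1872266976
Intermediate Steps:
P(q, V) = 2*V*(-1 + q) (P(q, V) = (-1 + q)*(2*V) = 2*V*(-1 + q))
X(l) = 160 (X(l) = 2*(-8)*(-1 - 9) = 2*(-8)*(-10) = 160)
(((-6572 + 11196) + F) + 47347)*(31838 + X(84)) = (((-6572 + 11196) + 6541) + 47347)*(31838 + 160) = ((4624 + 6541) + 47347)*31998 = (11165 + 47347)*31998 = 58512*31998 = 1872266976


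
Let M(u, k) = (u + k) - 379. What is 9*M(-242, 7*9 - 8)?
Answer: -5094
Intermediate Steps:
M(u, k) = -379 + k + u (M(u, k) = (k + u) - 379 = -379 + k + u)
9*M(-242, 7*9 - 8) = 9*(-379 + (7*9 - 8) - 242) = 9*(-379 + (63 - 8) - 242) = 9*(-379 + 55 - 242) = 9*(-566) = -5094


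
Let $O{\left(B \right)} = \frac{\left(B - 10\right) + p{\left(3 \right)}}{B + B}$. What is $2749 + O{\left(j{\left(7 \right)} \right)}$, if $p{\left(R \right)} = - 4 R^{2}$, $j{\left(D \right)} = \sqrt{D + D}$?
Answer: $\frac{5499}{2} - \frac{23 \sqrt{14}}{14} \approx 2743.4$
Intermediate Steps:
$j{\left(D \right)} = \sqrt{2} \sqrt{D}$ ($j{\left(D \right)} = \sqrt{2 D} = \sqrt{2} \sqrt{D}$)
$O{\left(B \right)} = \frac{-46 + B}{2 B}$ ($O{\left(B \right)} = \frac{\left(B - 10\right) - 4 \cdot 3^{2}}{B + B} = \frac{\left(B - 10\right) - 36}{2 B} = \left(\left(-10 + B\right) - 36\right) \frac{1}{2 B} = \left(-46 + B\right) \frac{1}{2 B} = \frac{-46 + B}{2 B}$)
$2749 + O{\left(j{\left(7 \right)} \right)} = 2749 + \frac{-46 + \sqrt{2} \sqrt{7}}{2 \sqrt{2} \sqrt{7}} = 2749 + \frac{-46 + \sqrt{14}}{2 \sqrt{14}} = 2749 + \frac{\frac{\sqrt{14}}{14} \left(-46 + \sqrt{14}\right)}{2} = 2749 + \frac{\sqrt{14} \left(-46 + \sqrt{14}\right)}{28}$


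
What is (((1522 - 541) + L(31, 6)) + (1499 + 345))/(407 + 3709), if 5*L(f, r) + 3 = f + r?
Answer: 14159/20580 ≈ 0.68800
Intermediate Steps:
L(f, r) = -3/5 + f/5 + r/5 (L(f, r) = -3/5 + (f + r)/5 = -3/5 + (f/5 + r/5) = -3/5 + f/5 + r/5)
(((1522 - 541) + L(31, 6)) + (1499 + 345))/(407 + 3709) = (((1522 - 541) + (-3/5 + (1/5)*31 + (1/5)*6)) + (1499 + 345))/(407 + 3709) = ((981 + (-3/5 + 31/5 + 6/5)) + 1844)/4116 = ((981 + 34/5) + 1844)*(1/4116) = (4939/5 + 1844)*(1/4116) = (14159/5)*(1/4116) = 14159/20580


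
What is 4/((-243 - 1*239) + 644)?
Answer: 2/81 ≈ 0.024691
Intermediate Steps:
4/((-243 - 1*239) + 644) = 4/((-243 - 239) + 644) = 4/(-482 + 644) = 4/162 = 4*(1/162) = 2/81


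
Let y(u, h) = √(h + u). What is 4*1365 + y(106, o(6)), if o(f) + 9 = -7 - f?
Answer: 5460 + 2*√21 ≈ 5469.2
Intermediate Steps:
o(f) = -16 - f (o(f) = -9 + (-7 - f) = -16 - f)
4*1365 + y(106, o(6)) = 4*1365 + √((-16 - 1*6) + 106) = 5460 + √((-16 - 6) + 106) = 5460 + √(-22 + 106) = 5460 + √84 = 5460 + 2*√21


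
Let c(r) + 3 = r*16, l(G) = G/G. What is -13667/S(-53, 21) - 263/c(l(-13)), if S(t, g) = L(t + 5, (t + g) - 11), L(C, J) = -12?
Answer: 174515/156 ≈ 1118.7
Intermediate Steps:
S(t, g) = -12
l(G) = 1
c(r) = -3 + 16*r (c(r) = -3 + r*16 = -3 + 16*r)
-13667/S(-53, 21) - 263/c(l(-13)) = -13667/(-12) - 263/(-3 + 16*1) = -13667*(-1/12) - 263/(-3 + 16) = 13667/12 - 263/13 = 174515/156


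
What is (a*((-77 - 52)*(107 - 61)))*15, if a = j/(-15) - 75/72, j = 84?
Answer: 2364699/4 ≈ 5.9118e+5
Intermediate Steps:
a = -797/120 (a = 84/(-15) - 75/72 = 84*(-1/15) - 75*1/72 = -28/5 - 25/24 = -797/120 ≈ -6.6417)
(a*((-77 - 52)*(107 - 61)))*15 = -797*(-77 - 52)*(107 - 61)/120*15 = -(-34271)*46/40*15 = -797/120*(-5934)*15 = (788233/20)*15 = 2364699/4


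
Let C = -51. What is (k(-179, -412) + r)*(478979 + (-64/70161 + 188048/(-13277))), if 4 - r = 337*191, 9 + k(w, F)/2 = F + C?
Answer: -882968376585655853/28228109 ≈ -3.1280e+10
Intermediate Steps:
k(w, F) = -120 + 2*F (k(w, F) = -18 + 2*(F - 51) = -18 + 2*(-51 + F) = -18 + (-102 + 2*F) = -120 + 2*F)
r = -64363 (r = 4 - 337*191 = 4 - 1*64367 = 4 - 64367 = -64363)
(k(-179, -412) + r)*(478979 + (-64/70161 + 188048/(-13277))) = ((-120 + 2*(-412)) - 64363)*(478979 + (-64/70161 + 188048/(-13277))) = ((-120 - 824) - 64363)*(478979 + (-64*1/70161 + 188048*(-1/13277))) = (-944 - 64363)*(478979 + (-64/70161 - 188048/13277)) = -65307*(478979 - 13194485456/931527597) = -65307*446168962398007/931527597 = -882968376585655853/28228109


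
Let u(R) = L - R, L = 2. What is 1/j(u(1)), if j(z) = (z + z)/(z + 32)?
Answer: 33/2 ≈ 16.500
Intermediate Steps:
u(R) = 2 - R
j(z) = 2*z/(32 + z) (j(z) = (2*z)/(32 + z) = 2*z/(32 + z))
1/j(u(1)) = 1/(2*(2 - 1*1)/(32 + (2 - 1*1))) = 1/(2*(2 - 1)/(32 + (2 - 1))) = 1/(2*1/(32 + 1)) = 1/(2*1/33) = 1/(2*1*(1/33)) = 1/(2/33) = 33/2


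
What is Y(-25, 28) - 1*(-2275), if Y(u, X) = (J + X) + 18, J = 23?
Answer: 2344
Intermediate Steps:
Y(u, X) = 41 + X (Y(u, X) = (23 + X) + 18 = 41 + X)
Y(-25, 28) - 1*(-2275) = (41 + 28) - 1*(-2275) = 69 + 2275 = 2344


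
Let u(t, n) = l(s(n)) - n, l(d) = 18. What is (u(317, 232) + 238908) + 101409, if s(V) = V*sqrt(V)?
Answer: 340103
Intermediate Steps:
s(V) = V**(3/2)
u(t, n) = 18 - n
(u(317, 232) + 238908) + 101409 = ((18 - 1*232) + 238908) + 101409 = ((18 - 232) + 238908) + 101409 = (-214 + 238908) + 101409 = 238694 + 101409 = 340103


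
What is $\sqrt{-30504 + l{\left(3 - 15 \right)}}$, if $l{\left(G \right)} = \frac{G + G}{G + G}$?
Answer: $i \sqrt{30503} \approx 174.65 i$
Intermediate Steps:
$l{\left(G \right)} = 1$ ($l{\left(G \right)} = \frac{2 G}{2 G} = 2 G \frac{1}{2 G} = 1$)
$\sqrt{-30504 + l{\left(3 - 15 \right)}} = \sqrt{-30504 + 1} = \sqrt{-30503} = i \sqrt{30503}$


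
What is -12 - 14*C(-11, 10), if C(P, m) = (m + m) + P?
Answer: -138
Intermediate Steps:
C(P, m) = P + 2*m (C(P, m) = 2*m + P = P + 2*m)
-12 - 14*C(-11, 10) = -12 - 14*(-11 + 2*10) = -12 - 14*(-11 + 20) = -12 - 14*9 = -12 - 126 = -138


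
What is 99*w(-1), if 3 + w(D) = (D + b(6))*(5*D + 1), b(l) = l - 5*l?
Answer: 9603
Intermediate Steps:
b(l) = -4*l
w(D) = -3 + (1 + 5*D)*(-24 + D) (w(D) = -3 + (D - 4*6)*(5*D + 1) = -3 + (D - 24)*(1 + 5*D) = -3 + (-24 + D)*(1 + 5*D) = -3 + (1 + 5*D)*(-24 + D))
99*w(-1) = 99*(-27 - 119*(-1) + 5*(-1)²) = 99*(-27 + 119 + 5*1) = 99*(-27 + 119 + 5) = 99*97 = 9603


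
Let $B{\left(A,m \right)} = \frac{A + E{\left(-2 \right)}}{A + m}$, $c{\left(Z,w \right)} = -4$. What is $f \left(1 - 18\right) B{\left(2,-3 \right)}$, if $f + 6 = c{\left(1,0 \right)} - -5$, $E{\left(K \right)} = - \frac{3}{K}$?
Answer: $- \frac{595}{2} \approx -297.5$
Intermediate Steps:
$B{\left(A,m \right)} = \frac{\frac{3}{2} + A}{A + m}$ ($B{\left(A,m \right)} = \frac{A - \frac{3}{-2}}{A + m} = \frac{A - - \frac{3}{2}}{A + m} = \frac{A + \frac{3}{2}}{A + m} = \frac{\frac{3}{2} + A}{A + m}$)
$f = -5$ ($f = -6 - -1 = -6 + \left(-4 + 5\right) = -6 + 1 = -5$)
$f \left(1 - 18\right) B{\left(2,-3 \right)} = - 5 \left(1 - 18\right) \frac{\frac{3}{2} + 2}{2 - 3} = \left(-5\right) \left(-17\right) \frac{1}{-1} \cdot \frac{7}{2} = 85 \left(\left(-1\right) \frac{7}{2}\right) = 85 \left(- \frac{7}{2}\right) = - \frac{595}{2}$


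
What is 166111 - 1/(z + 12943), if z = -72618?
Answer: 9912673926/59675 ≈ 1.6611e+5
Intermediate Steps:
166111 - 1/(z + 12943) = 166111 - 1/(-72618 + 12943) = 166111 - 1/(-59675) = 166111 - 1*(-1/59675) = 166111 + 1/59675 = 9912673926/59675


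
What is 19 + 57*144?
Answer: 8227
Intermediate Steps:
19 + 57*144 = 19 + 8208 = 8227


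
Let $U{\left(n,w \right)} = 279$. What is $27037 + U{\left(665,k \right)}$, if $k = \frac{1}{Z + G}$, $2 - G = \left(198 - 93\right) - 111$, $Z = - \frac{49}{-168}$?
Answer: $27316$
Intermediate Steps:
$Z = \frac{7}{24}$ ($Z = \left(-49\right) \left(- \frac{1}{168}\right) = \frac{7}{24} \approx 0.29167$)
$G = 8$ ($G = 2 - \left(\left(198 - 93\right) - 111\right) = 2 - \left(105 - 111\right) = 2 - -6 = 2 + 6 = 8$)
$k = \frac{24}{199}$ ($k = \frac{1}{\frac{7}{24} + 8} = \frac{1}{\frac{199}{24}} = \frac{24}{199} \approx 0.1206$)
$27037 + U{\left(665,k \right)} = 27037 + 279 = 27316$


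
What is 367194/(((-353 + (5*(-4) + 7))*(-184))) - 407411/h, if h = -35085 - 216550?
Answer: 19972591429/2824351240 ≈ 7.0716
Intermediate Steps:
h = -251635
367194/(((-353 + (5*(-4) + 7))*(-184))) - 407411/h = 367194/(((-353 + (5*(-4) + 7))*(-184))) - 407411/(-251635) = 367194/(((-353 + (-20 + 7))*(-184))) - 407411*(-1/251635) = 367194/(((-353 - 13)*(-184))) + 407411/251635 = 367194/((-366*(-184))) + 407411/251635 = 367194/67344 + 407411/251635 = 367194*(1/67344) + 407411/251635 = 61199/11224 + 407411/251635 = 19972591429/2824351240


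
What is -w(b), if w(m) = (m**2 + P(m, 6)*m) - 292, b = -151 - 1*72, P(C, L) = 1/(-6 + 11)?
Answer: -246962/5 ≈ -49392.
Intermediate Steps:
P(C, L) = 1/5
b = -223 (b = -151 - 72 = -223)
w(m) = -292 + m**2 + m/5 (w(m) = (m**2 + m/5) - 292 = -292 + m**2 + m/5)
-w(b) = -(-292 + (-223)**2 + (1/5)*(-223)) = -(-292 + 49729 - 223/5) = -1*246962/5 = -246962/5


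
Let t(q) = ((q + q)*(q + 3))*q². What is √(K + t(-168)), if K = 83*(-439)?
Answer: √1564702123 ≈ 39556.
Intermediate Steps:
t(q) = 2*q³*(3 + q) (t(q) = ((2*q)*(3 + q))*q² = (2*q*(3 + q))*q² = 2*q³*(3 + q))
K = -36437
√(K + t(-168)) = √(-36437 + 2*(-168)³*(3 - 168)) = √(-36437 + 2*(-4741632)*(-165)) = √(-36437 + 1564738560) = √1564702123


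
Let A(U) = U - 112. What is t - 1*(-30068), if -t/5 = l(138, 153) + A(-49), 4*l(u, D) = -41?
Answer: 123697/4 ≈ 30924.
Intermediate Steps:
A(U) = -112 + U
l(u, D) = -41/4 (l(u, D) = (¼)*(-41) = -41/4)
t = 3425/4 (t = -5*(-41/4 + (-112 - 49)) = -5*(-41/4 - 161) = -5*(-685/4) = 3425/4 ≈ 856.25)
t - 1*(-30068) = 3425/4 - 1*(-30068) = 3425/4 + 30068 = 123697/4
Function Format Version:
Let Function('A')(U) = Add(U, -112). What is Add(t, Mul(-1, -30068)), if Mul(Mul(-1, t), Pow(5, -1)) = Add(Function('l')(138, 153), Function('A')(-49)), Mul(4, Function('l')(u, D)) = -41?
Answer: Rational(123697, 4) ≈ 30924.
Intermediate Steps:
Function('A')(U) = Add(-112, U)
Function('l')(u, D) = Rational(-41, 4) (Function('l')(u, D) = Mul(Rational(1, 4), -41) = Rational(-41, 4))
t = Rational(3425, 4) (t = Mul(-5, Add(Rational(-41, 4), Add(-112, -49))) = Mul(-5, Add(Rational(-41, 4), -161)) = Mul(-5, Rational(-685, 4)) = Rational(3425, 4) ≈ 856.25)
Add(t, Mul(-1, -30068)) = Add(Rational(3425, 4), Mul(-1, -30068)) = Add(Rational(3425, 4), 30068) = Rational(123697, 4)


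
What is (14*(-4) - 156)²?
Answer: 44944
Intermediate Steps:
(14*(-4) - 156)² = (-56 - 156)² = (-212)² = 44944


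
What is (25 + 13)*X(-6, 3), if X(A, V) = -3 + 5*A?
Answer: -1254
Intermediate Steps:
(25 + 13)*X(-6, 3) = (25 + 13)*(-3 + 5*(-6)) = 38*(-3 - 30) = 38*(-33) = -1254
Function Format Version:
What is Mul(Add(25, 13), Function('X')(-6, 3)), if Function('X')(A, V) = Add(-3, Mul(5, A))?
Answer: -1254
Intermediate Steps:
Mul(Add(25, 13), Function('X')(-6, 3)) = Mul(Add(25, 13), Add(-3, Mul(5, -6))) = Mul(38, Add(-3, -30)) = Mul(38, -33) = -1254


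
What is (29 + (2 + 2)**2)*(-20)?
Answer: -900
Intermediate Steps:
(29 + (2 + 2)**2)*(-20) = (29 + 4**2)*(-20) = (29 + 16)*(-20) = 45*(-20) = -900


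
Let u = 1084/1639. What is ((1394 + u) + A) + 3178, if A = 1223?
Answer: 9499089/1639 ≈ 5795.7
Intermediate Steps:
u = 1084/1639 (u = 1084*(1/1639) = 1084/1639 ≈ 0.66138)
((1394 + u) + A) + 3178 = ((1394 + 1084/1639) + 1223) + 3178 = (2285850/1639 + 1223) + 3178 = 4290347/1639 + 3178 = 9499089/1639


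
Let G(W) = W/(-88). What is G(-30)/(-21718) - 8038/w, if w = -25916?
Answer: 174560449/562843688 ≈ 0.31014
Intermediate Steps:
G(W) = -W/88 (G(W) = W*(-1/88) = -W/88)
G(-30)/(-21718) - 8038/w = -1/88*(-30)/(-21718) - 8038/(-25916) = (15/44)*(-1/21718) - 8038*(-1/25916) = -15/955592 + 4019/12958 = 174560449/562843688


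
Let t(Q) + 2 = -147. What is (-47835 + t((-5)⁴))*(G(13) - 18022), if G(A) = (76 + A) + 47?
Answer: 858241824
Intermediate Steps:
t(Q) = -149 (t(Q) = -2 - 147 = -149)
G(A) = 123 + A
(-47835 + t((-5)⁴))*(G(13) - 18022) = (-47835 - 149)*((123 + 13) - 18022) = -47984*(136 - 18022) = -47984*(-17886) = 858241824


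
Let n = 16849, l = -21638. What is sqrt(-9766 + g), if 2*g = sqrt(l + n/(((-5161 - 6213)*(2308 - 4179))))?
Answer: sqrt(-36551514158974936 + 967307*I*sqrt(80985217533514422))/1934614 ≈ 0.37212 + 98.824*I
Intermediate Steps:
g = I*sqrt(80985217533514422)/3869228 (g = sqrt(-21638 + 16849/(((-5161 - 6213)*(2308 - 4179))))/2 = sqrt(-21638 + 16849/((-11374*(-1871))))/2 = sqrt(-21638 + 16849/21280754)/2 = sqrt(-460472938203/21280754)/2 = (I*sqrt(80985217533514422)/1934614)/2 = I*sqrt(80985217533514422)/3869228 ≈ 73.549*I)
sqrt(-9766 + g) = sqrt(-9766 + I*sqrt(80985217533514422)/3869228)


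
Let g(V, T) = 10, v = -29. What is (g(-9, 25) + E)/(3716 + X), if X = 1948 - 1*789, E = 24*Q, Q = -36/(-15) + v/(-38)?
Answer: 8162/463125 ≈ 0.017624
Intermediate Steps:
Q = 601/190 (Q = -36/(-15) - 29/(-38) = -36*(-1/15) - 29*(-1/38) = 12/5 + 29/38 = 601/190 ≈ 3.1632)
E = 7212/95 (E = 24*(601/190) = 7212/95 ≈ 75.916)
X = 1159 (X = 1948 - 789 = 1159)
(g(-9, 25) + E)/(3716 + X) = (10 + 7212/95)/(3716 + 1159) = (8162/95)/4875 = (8162/95)*(1/4875) = 8162/463125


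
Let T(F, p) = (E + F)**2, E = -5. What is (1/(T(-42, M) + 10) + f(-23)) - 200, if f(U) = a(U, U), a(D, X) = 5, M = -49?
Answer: -432704/2219 ≈ -195.00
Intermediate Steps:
T(F, p) = (-5 + F)**2
f(U) = 5
(1/(T(-42, M) + 10) + f(-23)) - 200 = (1/((-5 - 42)**2 + 10) + 5) - 200 = (1/((-47)**2 + 10) + 5) - 200 = (1/(2209 + 10) + 5) - 200 = (1/2219 + 5) - 200 = 11096/2219 - 200 = -432704/2219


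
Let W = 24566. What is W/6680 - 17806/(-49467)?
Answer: 667075201/165219780 ≈ 4.0375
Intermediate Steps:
W/6680 - 17806/(-49467) = 24566/6680 - 17806/(-49467) = 24566*(1/6680) - 17806*(-1/49467) = 12283/3340 + 17806/49467 = 667075201/165219780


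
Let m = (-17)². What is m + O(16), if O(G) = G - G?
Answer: 289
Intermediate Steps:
O(G) = 0
m = 289
m + O(16) = 289 + 0 = 289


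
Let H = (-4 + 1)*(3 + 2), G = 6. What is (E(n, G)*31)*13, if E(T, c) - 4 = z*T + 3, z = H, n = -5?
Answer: 33046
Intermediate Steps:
H = -15 (H = -3*5 = -15)
z = -15
E(T, c) = 7 - 15*T (E(T, c) = 4 + (-15*T + 3) = 4 + (3 - 15*T) = 7 - 15*T)
(E(n, G)*31)*13 = ((7 - 15*(-5))*31)*13 = ((7 + 75)*31)*13 = (82*31)*13 = 2542*13 = 33046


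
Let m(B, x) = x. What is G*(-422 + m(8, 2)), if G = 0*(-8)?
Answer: 0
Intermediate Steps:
G = 0
G*(-422 + m(8, 2)) = 0*(-422 + 2) = 0*(-420) = 0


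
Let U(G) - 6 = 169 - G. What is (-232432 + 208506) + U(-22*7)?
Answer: -23597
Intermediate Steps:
U(G) = 175 - G (U(G) = 6 + (169 - G) = 175 - G)
(-232432 + 208506) + U(-22*7) = (-232432 + 208506) + (175 - (-22)*7) = -23926 + (175 - 1*(-154)) = -23926 + (175 + 154) = -23926 + 329 = -23597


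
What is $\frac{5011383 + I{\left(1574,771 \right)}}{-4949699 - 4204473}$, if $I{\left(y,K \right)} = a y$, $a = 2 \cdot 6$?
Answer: $- \frac{5030271}{9154172} \approx -0.54951$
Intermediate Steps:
$a = 12$
$I{\left(y,K \right)} = 12 y$
$\frac{5011383 + I{\left(1574,771 \right)}}{-4949699 - 4204473} = \frac{5011383 + 12 \cdot 1574}{-4949699 - 4204473} = \frac{5011383 + 18888}{-9154172} = 5030271 \left(- \frac{1}{9154172}\right) = - \frac{5030271}{9154172}$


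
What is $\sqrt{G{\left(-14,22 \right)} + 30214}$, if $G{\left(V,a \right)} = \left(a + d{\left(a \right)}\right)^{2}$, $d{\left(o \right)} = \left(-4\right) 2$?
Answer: $\sqrt{30410} \approx 174.38$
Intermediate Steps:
$d{\left(o \right)} = -8$
$G{\left(V,a \right)} = \left(-8 + a\right)^{2}$ ($G{\left(V,a \right)} = \left(a - 8\right)^{2} = \left(-8 + a\right)^{2}$)
$\sqrt{G{\left(-14,22 \right)} + 30214} = \sqrt{\left(-8 + 22\right)^{2} + 30214} = \sqrt{14^{2} + 30214} = \sqrt{196 + 30214} = \sqrt{30410}$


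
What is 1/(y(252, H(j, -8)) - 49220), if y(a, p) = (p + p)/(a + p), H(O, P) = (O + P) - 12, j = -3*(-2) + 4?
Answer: -121/5955630 ≈ -2.0317e-5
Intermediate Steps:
j = 10 (j = 6 + 4 = 10)
H(O, P) = -12 + O + P
y(a, p) = 2*p/(a + p) (y(a, p) = (2*p)/(a + p) = 2*p/(a + p))
1/(y(252, H(j, -8)) - 49220) = 1/(2*(-12 + 10 - 8)/(252 + (-12 + 10 - 8)) - 49220) = 1/(2*(-10)/(252 - 10) - 49220) = 1/(2*(-10)/242 - 49220) = 1/(2*(-10)*(1/242) - 49220) = 1/(-10/121 - 49220) = 1/(-5955630/121) = -121/5955630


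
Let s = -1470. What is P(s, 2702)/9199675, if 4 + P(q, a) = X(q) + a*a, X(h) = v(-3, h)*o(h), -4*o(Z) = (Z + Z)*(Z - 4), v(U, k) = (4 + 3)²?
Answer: -9157062/1839935 ≈ -4.9768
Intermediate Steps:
v(U, k) = 49 (v(U, k) = 7² = 49)
o(Z) = -Z*(-4 + Z)/2 (o(Z) = -(Z + Z)*(Z - 4)/4 = -2*Z*(-4 + Z)/4 = -Z*(-4 + Z)/2)
X(h) = 49*h*(4 - h)/2 (X(h) = 49*(h*(4 - h)/2) = 49*h*(4 - h)/2)
P(q, a) = -4 + a² + 49*q*(4 - q)/2 (P(q, a) = -4 + (49*q*(4 - q)/2 + a*a) = -4 + (49*q*(4 - q)/2 + a²) = -4 + (a² + 49*q*(4 - q)/2) = -4 + a² + 49*q*(4 - q)/2)
P(s, 2702)/9199675 = (-4 + 2702² - 49/2*(-1470)*(-4 - 1470))/9199675 = (-4 + 7300804 - 49/2*(-1470)*(-1474))*(1/9199675) = (-4 + 7300804 - 53086110)*(1/9199675) = -45785310*1/9199675 = -9157062/1839935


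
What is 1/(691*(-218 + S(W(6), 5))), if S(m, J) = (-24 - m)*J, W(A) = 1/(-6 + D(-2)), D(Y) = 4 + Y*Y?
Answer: -2/470571 ≈ -4.2502e-6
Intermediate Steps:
D(Y) = 4 + Y²
W(A) = ½ (W(A) = 1/(-6 + (4 + (-2)²)) = 1/(-6 + (4 + 4)) = 1/(-6 + 8) = 1/2 = ½)
S(m, J) = J*(-24 - m)
1/(691*(-218 + S(W(6), 5))) = 1/(691*(-218 - 1*5*(24 + ½))) = 1/(691*(-218 - 1*5*49/2)) = 1/(691*(-218 - 245/2)) = 1/(691*(-681/2)) = 1/(-470571/2) = -2/470571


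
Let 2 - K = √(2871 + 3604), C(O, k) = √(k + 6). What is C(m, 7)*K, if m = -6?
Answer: √13*(2 - 5*√259) ≈ -282.92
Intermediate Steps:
C(O, k) = √(6 + k)
K = 2 - 5*√259 (K = 2 - √(2871 + 3604) = 2 - √6475 = 2 - 5*√259 ≈ -78.467)
C(m, 7)*K = √(6 + 7)*(2 - 5*√259) = √13*(2 - 5*√259)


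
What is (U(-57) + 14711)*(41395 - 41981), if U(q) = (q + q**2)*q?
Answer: 97998538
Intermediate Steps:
U(q) = q*(q + q**2)
(U(-57) + 14711)*(41395 - 41981) = ((-57)**2*(1 - 57) + 14711)*(41395 - 41981) = (3249*(-56) + 14711)*(-586) = (-181944 + 14711)*(-586) = -167233*(-586) = 97998538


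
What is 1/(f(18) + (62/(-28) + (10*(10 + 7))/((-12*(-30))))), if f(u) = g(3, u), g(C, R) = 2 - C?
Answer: -252/691 ≈ -0.36469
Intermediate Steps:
f(u) = -1 (f(u) = 2 - 1*3 = 2 - 3 = -1)
1/(f(18) + (62/(-28) + (10*(10 + 7))/((-12*(-30))))) = 1/(-1 + (62/(-28) + (10*(10 + 7))/((-12*(-30))))) = 1/(-1 + (62*(-1/28) + (10*17)/360)) = 1/(-1 + (-31/14 + 170*(1/360))) = 1/(-1 + (-31/14 + 17/36)) = 1/(-1 - 439/252) = 1/(-691/252) = -252/691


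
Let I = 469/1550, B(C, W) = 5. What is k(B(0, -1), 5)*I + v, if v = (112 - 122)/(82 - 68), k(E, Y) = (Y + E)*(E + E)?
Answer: 6411/217 ≈ 29.544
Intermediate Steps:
k(E, Y) = 2*E*(E + Y) (k(E, Y) = (E + Y)*(2*E) = 2*E*(E + Y))
v = -5/7 (v = -10/14 = -10*1/14 = -5/7 ≈ -0.71429)
I = 469/1550 (I = 469*(1/1550) = 469/1550 ≈ 0.30258)
k(B(0, -1), 5)*I + v = (2*5*(5 + 5))*(469/1550) - 5/7 = (2*5*10)*(469/1550) - 5/7 = 100*(469/1550) - 5/7 = 938/31 - 5/7 = 6411/217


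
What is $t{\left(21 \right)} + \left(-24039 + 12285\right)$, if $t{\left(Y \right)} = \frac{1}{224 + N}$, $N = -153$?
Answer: $- \frac{834533}{71} \approx -11754.0$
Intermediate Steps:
$t{\left(Y \right)} = \frac{1}{71}$ ($t{\left(Y \right)} = \frac{1}{224 - 153} = \frac{1}{71}$)
$t{\left(21 \right)} + \left(-24039 + 12285\right) = \frac{1}{71} + \left(-24039 + 12285\right) = \frac{1}{71} - 11754 = - \frac{834533}{71}$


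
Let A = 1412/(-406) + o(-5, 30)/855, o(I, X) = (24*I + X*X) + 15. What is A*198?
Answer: -1945878/3857 ≈ -504.51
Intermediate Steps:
o(I, X) = 15 + X² + 24*I (o(I, X) = (24*I + X²) + 15 = (X² + 24*I) + 15 = 15 + X² + 24*I)
A = -29483/11571 (A = 1412/(-406) + (15 + 30² + 24*(-5))/855 = 1412*(-1/406) + (15 + 900 - 120)*(1/855) = -706/203 + 795*(1/855) = -706/203 + 53/57 = -29483/11571 ≈ -2.5480)
A*198 = -29483/11571*198 = -1945878/3857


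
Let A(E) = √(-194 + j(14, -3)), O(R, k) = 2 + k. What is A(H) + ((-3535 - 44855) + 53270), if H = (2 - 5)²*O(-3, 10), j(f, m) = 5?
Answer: 4880 + 3*I*√21 ≈ 4880.0 + 13.748*I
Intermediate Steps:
H = 108 (H = (2 - 5)²*(2 + 10) = (-3)²*12 = 9*12 = 108)
A(E) = 3*I*√21 (A(E) = √(-194 + 5) = √(-189) = 3*I*√21)
A(H) + ((-3535 - 44855) + 53270) = 3*I*√21 + ((-3535 - 44855) + 53270) = 3*I*√21 + (-48390 + 53270) = 3*I*√21 + 4880 = 4880 + 3*I*√21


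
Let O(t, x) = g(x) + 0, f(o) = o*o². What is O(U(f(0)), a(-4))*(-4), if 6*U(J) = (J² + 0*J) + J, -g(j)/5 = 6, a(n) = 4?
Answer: 120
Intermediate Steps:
f(o) = o³
g(j) = -30 (g(j) = -5*6 = -30)
U(J) = J/6 + J²/6 (U(J) = ((J² + 0*J) + J)/6 = ((J² + 0) + J)/6 = (J² + J)/6 = (J + J²)/6 = J/6 + J²/6)
O(t, x) = -30 (O(t, x) = -30 + 0 = -30)
O(U(f(0)), a(-4))*(-4) = -30*(-4) = 120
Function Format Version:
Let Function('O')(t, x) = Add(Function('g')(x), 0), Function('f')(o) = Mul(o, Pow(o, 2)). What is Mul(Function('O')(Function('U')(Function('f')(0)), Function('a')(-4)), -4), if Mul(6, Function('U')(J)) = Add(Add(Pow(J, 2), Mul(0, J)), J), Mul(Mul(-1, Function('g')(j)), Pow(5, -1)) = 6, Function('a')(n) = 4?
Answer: 120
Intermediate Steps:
Function('f')(o) = Pow(o, 3)
Function('g')(j) = -30 (Function('g')(j) = Mul(-5, 6) = -30)
Function('U')(J) = Add(Mul(Rational(1, 6), J), Mul(Rational(1, 6), Pow(J, 2))) (Function('U')(J) = Mul(Rational(1, 6), Add(Add(Pow(J, 2), Mul(0, J)), J)) = Mul(Rational(1, 6), Add(Add(Pow(J, 2), 0), J)) = Mul(Rational(1, 6), Add(Pow(J, 2), J)) = Mul(Rational(1, 6), Add(J, Pow(J, 2))) = Add(Mul(Rational(1, 6), J), Mul(Rational(1, 6), Pow(J, 2))))
Function('O')(t, x) = -30 (Function('O')(t, x) = Add(-30, 0) = -30)
Mul(Function('O')(Function('U')(Function('f')(0)), Function('a')(-4)), -4) = Mul(-30, -4) = 120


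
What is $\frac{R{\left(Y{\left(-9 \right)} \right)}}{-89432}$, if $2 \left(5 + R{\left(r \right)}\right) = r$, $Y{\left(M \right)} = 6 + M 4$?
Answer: $\frac{5}{22358} \approx 0.00022363$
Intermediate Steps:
$Y{\left(M \right)} = 6 + 4 M$
$R{\left(r \right)} = -5 + \frac{r}{2}$
$\frac{R{\left(Y{\left(-9 \right)} \right)}}{-89432} = \frac{-5 + \frac{6 + 4 \left(-9\right)}{2}}{-89432} = \left(-5 + \frac{6 - 36}{2}\right) \left(- \frac{1}{89432}\right) = \left(-5 + \frac{1}{2} \left(-30\right)\right) \left(- \frac{1}{89432}\right) = \left(-5 - 15\right) \left(- \frac{1}{89432}\right) = \left(-20\right) \left(- \frac{1}{89432}\right) = \frac{5}{22358}$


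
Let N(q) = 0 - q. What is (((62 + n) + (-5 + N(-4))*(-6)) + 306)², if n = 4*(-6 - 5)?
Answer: 108900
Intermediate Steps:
N(q) = -q
n = -44 (n = 4*(-11) = -44)
(((62 + n) + (-5 + N(-4))*(-6)) + 306)² = (((62 - 44) + (-5 - 1*(-4))*(-6)) + 306)² = ((18 + (-5 + 4)*(-6)) + 306)² = ((18 - 1*(-6)) + 306)² = ((18 + 6) + 306)² = (24 + 306)² = 330² = 108900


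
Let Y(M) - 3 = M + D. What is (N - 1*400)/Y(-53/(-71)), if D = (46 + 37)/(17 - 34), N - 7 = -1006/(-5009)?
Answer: 2374809917/6867339 ≈ 345.81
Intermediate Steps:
N = 36069/5009 (N = 7 - 1006/(-5009) = 7 - 1006*(-1/5009) = 7 + 1006/5009 = 36069/5009 ≈ 7.2008)
D = -83/17 (D = 83/(-17) = 83*(-1/17) = -83/17 ≈ -4.8824)
Y(M) = -32/17 + M (Y(M) = 3 + (M - 83/17) = 3 + (-83/17 + M) = -32/17 + M)
(N - 1*400)/Y(-53/(-71)) = (36069/5009 - 1*400)/(-32/17 - 53/(-71)) = (36069/5009 - 400)/(-32/17 - 53*(-1/71)) = -1967531/(5009*(-32/17 + 53/71)) = -1967531/(5009*(-1371/1207)) = -1967531/5009*(-1207/1371) = 2374809917/6867339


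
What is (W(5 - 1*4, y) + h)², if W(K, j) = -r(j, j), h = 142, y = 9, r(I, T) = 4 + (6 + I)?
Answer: 15129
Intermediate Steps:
r(I, T) = 10 + I
W(K, j) = -10 - j (W(K, j) = -(10 + j) = -10 - j)
(W(5 - 1*4, y) + h)² = ((-10 - 1*9) + 142)² = ((-10 - 9) + 142)² = (-19 + 142)² = 123² = 15129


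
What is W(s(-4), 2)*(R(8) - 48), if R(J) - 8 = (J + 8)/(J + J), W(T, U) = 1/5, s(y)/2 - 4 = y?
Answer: -39/5 ≈ -7.8000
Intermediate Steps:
s(y) = 8 + 2*y
W(T, U) = ⅕
R(J) = 8 + (8 + J)/(2*J) (R(J) = 8 + (J + 8)/(J + J) = 8 + (8 + J)/((2*J)) = 8 + (8 + J)*(1/(2*J)) = 8 + (8 + J)/(2*J))
W(s(-4), 2)*(R(8) - 48) = ((17/2 + 4/8) - 48)/5 = ((17/2 + 4*(⅛)) - 48)/5 = ((17/2 + ½) - 48)/5 = (9 - 48)/5 = (⅕)*(-39) = -39/5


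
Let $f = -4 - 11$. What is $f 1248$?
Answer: $-18720$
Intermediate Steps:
$f = -15$
$f 1248 = \left(-15\right) 1248 = -18720$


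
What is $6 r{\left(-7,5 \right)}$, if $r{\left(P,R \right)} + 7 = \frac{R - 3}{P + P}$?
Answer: $- \frac{300}{7} \approx -42.857$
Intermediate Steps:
$r{\left(P,R \right)} = -7 + \frac{-3 + R}{2 P}$ ($r{\left(P,R \right)} = -7 + \frac{R - 3}{P + P} = -7 + \frac{-3 + R}{2 P}$)
$6 r{\left(-7,5 \right)} = 6 \frac{-3 + 5 - -98}{2 \left(-7\right)} = 6 \cdot \frac{1}{2} \left(- \frac{1}{7}\right) \left(-3 + 5 + 98\right) = 6 \cdot \frac{1}{2} \left(- \frac{1}{7}\right) 100 = 6 \left(- \frac{50}{7}\right) = - \frac{300}{7}$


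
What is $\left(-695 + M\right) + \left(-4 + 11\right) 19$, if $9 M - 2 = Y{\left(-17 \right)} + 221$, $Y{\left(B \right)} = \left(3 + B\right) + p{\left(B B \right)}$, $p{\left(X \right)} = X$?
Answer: $- \frac{1520}{3} \approx -506.67$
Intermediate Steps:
$Y{\left(B \right)} = 3 + B + B^{2}$ ($Y{\left(B \right)} = \left(3 + B\right) + B B = \left(3 + B\right) + B^{2} = 3 + B + B^{2}$)
$M = \frac{166}{3}$ ($M = \frac{2}{9} + \frac{\left(3 - 17 + \left(-17\right)^{2}\right) + 221}{9} = \frac{2}{9} + \frac{\left(3 - 17 + 289\right) + 221}{9} = \frac{2}{9} + \frac{275 + 221}{9} = \frac{2}{9} + \frac{1}{9} \cdot 496 = \frac{2}{9} + \frac{496}{9} = \frac{166}{3} \approx 55.333$)
$\left(-695 + M\right) + \left(-4 + 11\right) 19 = \left(-695 + \frac{166}{3}\right) + \left(-4 + 11\right) 19 = - \frac{1919}{3} + 7 \cdot 19 = - \frac{1919}{3} + 133 = - \frac{1520}{3}$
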